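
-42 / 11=-3.82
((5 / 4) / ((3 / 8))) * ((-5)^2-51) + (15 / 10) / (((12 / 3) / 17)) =-1927 / 24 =-80.29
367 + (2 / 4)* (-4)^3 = 335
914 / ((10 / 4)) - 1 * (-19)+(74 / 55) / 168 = 1776889 / 4620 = 384.61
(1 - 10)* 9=-81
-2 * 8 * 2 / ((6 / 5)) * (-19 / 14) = 760 / 21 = 36.19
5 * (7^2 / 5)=49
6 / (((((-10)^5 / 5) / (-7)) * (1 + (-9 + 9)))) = 21 / 10000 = 0.00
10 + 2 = 12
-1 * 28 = -28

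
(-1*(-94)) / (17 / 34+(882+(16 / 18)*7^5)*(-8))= -0.00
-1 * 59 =-59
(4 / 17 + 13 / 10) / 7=261 / 1190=0.22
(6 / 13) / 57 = 2 / 247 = 0.01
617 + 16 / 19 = 11739 / 19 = 617.84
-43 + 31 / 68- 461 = -34241 / 68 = -503.54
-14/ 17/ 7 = -2/ 17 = -0.12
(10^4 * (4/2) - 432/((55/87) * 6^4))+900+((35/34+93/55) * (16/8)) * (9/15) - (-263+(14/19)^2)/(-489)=17250023190359/825273075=20902.20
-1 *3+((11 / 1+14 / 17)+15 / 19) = 3105 / 323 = 9.61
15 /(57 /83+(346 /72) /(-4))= -179280 /6151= -29.15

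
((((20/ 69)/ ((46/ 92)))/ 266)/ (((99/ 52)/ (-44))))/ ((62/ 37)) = -76960/ 2560383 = -0.03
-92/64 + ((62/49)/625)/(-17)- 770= -6426075367/8330000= -771.44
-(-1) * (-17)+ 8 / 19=-315 / 19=-16.58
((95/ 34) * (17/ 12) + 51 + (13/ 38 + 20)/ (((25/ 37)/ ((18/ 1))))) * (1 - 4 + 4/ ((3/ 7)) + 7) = 6804341/ 855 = 7958.29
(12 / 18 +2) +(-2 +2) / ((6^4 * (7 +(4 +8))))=8 / 3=2.67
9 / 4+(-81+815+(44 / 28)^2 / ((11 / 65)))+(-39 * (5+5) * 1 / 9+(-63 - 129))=303119 / 588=515.51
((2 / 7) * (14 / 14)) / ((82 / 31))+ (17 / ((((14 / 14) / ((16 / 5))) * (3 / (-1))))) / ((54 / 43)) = -1665821 / 116235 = -14.33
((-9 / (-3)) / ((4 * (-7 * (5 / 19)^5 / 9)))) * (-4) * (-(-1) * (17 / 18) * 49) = 141434.77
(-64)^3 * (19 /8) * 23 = -14319616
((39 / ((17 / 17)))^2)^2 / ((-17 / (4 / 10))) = -4626882 / 85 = -54433.91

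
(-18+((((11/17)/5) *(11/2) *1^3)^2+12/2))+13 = 43541/28900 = 1.51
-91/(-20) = 91/20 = 4.55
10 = 10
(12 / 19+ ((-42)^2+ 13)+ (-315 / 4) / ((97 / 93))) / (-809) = -12548095 / 5963948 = -2.10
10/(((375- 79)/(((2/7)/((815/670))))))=335/42217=0.01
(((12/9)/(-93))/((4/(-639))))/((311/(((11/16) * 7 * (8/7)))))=781/19282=0.04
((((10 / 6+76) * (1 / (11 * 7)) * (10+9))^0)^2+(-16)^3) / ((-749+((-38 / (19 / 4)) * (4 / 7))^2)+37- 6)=66885 / 11386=5.87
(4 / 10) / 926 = 1 / 2315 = 0.00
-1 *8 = -8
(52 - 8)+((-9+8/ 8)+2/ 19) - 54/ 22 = 33.65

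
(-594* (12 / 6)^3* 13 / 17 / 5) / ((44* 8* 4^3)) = -351 / 10880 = -0.03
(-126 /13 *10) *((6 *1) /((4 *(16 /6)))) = -2835 /52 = -54.52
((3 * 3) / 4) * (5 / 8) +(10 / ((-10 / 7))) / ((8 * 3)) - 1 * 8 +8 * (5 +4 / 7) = 37.69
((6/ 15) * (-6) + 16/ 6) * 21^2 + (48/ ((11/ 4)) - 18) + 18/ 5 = 6636/ 55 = 120.65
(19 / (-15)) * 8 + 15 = 73 / 15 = 4.87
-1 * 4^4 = -256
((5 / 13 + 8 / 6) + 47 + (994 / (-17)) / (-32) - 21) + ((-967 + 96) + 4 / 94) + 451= -194650199 / 498576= -390.41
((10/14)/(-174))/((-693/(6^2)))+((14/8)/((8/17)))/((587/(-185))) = -1.17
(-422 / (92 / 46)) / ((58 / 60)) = -6330 / 29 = -218.28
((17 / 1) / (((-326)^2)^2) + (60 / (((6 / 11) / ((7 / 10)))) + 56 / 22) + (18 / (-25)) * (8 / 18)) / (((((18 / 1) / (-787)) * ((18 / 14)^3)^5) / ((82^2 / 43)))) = -1545542242761836670337786717592927 / 123743303246818404338829294600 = -12489.91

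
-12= -12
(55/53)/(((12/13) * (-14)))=-715/8904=-0.08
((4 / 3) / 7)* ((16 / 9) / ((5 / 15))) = 64 / 63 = 1.02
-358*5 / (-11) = 1790 / 11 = 162.73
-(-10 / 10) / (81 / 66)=22 / 27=0.81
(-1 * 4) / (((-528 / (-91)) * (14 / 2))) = -13 / 132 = -0.10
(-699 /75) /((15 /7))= -4.35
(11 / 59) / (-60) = -11 / 3540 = -0.00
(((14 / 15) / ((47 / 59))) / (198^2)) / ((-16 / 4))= -413 / 55277640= -0.00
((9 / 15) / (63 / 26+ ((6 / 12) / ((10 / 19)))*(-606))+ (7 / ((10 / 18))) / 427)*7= 754768 / 3788405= 0.20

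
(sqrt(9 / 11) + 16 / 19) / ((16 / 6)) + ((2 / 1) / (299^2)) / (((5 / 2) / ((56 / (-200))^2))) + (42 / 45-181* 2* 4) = -23038861191328 / 15924553125 + 9* sqrt(11) / 88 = -1446.41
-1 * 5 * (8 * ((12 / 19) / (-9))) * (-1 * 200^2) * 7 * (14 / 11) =-627200000 / 627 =-1000318.98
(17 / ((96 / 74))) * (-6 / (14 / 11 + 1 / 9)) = -62271 / 1096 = -56.82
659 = 659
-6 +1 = -5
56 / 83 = 0.67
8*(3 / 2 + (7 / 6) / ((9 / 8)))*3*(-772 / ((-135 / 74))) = 31306144 / 1215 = 25766.37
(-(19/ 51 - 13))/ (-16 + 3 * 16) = 161/ 408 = 0.39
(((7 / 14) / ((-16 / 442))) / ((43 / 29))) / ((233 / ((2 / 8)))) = -6409 / 641216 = -0.01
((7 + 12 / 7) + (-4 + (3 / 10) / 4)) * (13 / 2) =17433 / 560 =31.13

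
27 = 27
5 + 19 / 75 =394 / 75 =5.25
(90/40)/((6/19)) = 57/8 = 7.12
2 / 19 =0.11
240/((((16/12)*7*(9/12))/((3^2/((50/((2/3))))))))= 4.11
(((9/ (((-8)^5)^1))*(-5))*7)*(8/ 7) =45/ 4096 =0.01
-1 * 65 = -65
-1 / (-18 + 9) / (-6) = -1 / 54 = -0.02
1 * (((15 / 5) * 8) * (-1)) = -24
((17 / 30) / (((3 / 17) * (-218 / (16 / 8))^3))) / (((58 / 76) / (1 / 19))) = -289 / 1690012845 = -0.00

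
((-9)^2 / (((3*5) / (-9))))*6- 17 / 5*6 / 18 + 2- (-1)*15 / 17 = -289.85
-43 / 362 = -0.12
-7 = -7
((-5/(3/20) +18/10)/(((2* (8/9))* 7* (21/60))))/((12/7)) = -473/112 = -4.22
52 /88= 13 /22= 0.59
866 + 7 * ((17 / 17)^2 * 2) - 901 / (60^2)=3167099 / 3600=879.75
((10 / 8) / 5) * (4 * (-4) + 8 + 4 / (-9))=-19 / 9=-2.11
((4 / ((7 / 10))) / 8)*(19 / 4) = 95 / 28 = 3.39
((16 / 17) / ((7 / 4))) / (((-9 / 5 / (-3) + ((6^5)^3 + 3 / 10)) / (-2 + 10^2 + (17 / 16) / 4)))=62890 / 559520131646511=0.00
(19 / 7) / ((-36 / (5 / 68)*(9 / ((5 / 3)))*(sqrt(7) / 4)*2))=-475*sqrt(7) / 1619352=-0.00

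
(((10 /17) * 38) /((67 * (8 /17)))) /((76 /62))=155 /268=0.58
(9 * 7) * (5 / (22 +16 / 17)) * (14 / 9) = 833 / 39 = 21.36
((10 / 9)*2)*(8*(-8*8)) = -10240 / 9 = -1137.78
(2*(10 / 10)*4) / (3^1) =8 / 3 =2.67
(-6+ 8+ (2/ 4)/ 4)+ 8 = 81/ 8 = 10.12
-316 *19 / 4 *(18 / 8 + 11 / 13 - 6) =226651 / 52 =4358.67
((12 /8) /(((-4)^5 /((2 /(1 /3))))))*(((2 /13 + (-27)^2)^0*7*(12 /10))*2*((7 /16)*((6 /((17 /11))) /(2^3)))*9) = -392931 /1392640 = -0.28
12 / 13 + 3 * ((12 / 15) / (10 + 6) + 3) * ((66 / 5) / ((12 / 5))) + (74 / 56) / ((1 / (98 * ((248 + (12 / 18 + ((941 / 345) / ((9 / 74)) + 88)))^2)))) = 16743325149942853 / 1002666600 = 16698796.14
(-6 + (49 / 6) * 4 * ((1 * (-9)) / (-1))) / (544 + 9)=288 / 553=0.52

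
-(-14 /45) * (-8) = -112 /45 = -2.49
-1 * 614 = -614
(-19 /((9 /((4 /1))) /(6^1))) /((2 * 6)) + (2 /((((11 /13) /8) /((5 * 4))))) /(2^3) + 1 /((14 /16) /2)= 45.34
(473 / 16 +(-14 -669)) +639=-231 / 16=-14.44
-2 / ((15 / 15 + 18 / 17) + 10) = -34 / 205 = -0.17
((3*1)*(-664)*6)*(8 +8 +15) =-370512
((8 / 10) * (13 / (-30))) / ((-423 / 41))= 1066 / 31725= 0.03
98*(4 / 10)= 196 / 5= 39.20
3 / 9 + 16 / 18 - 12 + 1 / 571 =-55378 / 5139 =-10.78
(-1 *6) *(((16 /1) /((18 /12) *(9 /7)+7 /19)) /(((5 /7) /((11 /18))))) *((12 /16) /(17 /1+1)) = -40964 /27495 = -1.49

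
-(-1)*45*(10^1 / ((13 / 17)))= 588.46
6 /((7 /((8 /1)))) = 48 /7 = 6.86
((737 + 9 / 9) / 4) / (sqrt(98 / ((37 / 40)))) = 369*sqrt(185) / 280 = 17.92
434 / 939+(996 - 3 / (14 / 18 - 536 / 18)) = 27137479 / 27231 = 996.57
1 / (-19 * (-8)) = 1 / 152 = 0.01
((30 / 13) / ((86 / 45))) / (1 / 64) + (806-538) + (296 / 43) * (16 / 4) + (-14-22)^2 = 932868 / 559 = 1668.82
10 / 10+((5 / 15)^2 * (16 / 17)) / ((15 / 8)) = 2423 / 2295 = 1.06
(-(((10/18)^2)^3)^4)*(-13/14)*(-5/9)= -3874301910400390625/10050571827685936242783486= -0.00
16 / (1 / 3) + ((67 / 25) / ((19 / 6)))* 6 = 25212 / 475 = 53.08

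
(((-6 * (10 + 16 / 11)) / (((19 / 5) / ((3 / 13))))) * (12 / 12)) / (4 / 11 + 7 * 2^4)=-945 / 25441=-0.04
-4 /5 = -0.80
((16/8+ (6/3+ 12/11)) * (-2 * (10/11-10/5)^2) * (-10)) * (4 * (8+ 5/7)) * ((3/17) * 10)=7453.61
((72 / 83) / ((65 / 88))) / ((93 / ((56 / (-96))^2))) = 2156 / 501735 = 0.00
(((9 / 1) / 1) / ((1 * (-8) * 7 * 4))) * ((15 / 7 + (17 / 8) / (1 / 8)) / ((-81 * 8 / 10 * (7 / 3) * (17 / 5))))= 1675 / 1119552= 0.00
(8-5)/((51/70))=70/17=4.12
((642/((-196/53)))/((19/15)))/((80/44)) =-561429/7448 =-75.38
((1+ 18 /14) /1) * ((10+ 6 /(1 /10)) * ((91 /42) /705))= 208 /423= 0.49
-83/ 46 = -1.80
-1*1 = -1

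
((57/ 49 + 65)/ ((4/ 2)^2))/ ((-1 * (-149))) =1621/ 14602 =0.11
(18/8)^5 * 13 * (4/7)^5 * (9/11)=6908733/184877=37.37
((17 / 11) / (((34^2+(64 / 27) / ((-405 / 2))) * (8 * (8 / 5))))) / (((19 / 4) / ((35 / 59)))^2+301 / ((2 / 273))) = 0.00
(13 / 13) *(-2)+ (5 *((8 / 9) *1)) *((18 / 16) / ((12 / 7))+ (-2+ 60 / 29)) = 1277 / 1044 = 1.22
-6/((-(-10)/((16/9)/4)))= -4/15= -0.27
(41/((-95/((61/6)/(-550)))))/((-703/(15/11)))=-2501/161619700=-0.00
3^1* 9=27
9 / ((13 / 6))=54 / 13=4.15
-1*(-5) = 5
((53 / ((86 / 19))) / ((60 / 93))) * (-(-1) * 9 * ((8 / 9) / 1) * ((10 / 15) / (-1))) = -62434 / 645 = -96.80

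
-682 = -682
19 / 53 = 0.36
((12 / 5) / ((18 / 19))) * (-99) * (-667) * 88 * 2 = 29441913.60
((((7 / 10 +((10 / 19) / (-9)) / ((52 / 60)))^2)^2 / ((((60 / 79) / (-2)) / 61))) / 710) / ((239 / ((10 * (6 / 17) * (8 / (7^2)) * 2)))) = -2325609219105527059 / 13317542906531007178125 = -0.00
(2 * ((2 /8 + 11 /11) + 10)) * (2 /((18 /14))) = 35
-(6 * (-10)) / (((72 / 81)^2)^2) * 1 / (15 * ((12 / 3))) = 6561 / 4096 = 1.60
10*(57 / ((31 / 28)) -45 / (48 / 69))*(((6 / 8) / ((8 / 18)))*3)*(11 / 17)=-29175795 / 67456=-432.52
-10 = -10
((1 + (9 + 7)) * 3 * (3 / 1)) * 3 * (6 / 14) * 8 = 11016 / 7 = 1573.71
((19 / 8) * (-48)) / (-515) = 114 / 515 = 0.22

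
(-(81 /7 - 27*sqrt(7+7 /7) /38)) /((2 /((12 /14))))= -243 /49+81*sqrt(2) /133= -4.10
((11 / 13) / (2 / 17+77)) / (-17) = -11 / 17043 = -0.00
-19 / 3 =-6.33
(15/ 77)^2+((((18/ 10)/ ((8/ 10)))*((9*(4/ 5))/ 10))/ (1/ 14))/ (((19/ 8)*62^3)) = 3187274868/ 83899648525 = 0.04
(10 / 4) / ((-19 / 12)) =-30 / 19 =-1.58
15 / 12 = 5 / 4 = 1.25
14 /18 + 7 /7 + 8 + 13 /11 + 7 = 1778 /99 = 17.96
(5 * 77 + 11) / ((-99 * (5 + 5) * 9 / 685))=-274 / 9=-30.44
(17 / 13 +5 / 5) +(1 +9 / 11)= 590 / 143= 4.13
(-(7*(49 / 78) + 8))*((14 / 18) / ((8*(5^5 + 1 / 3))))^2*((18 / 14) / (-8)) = 6769 / 3510748839936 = 0.00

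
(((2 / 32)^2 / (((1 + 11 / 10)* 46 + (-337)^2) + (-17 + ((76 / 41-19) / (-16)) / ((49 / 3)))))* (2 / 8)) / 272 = 10045 / 317967800452096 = 0.00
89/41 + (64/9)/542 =218383/99999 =2.18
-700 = -700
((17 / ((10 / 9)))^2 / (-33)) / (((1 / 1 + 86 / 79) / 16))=-821916 / 15125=-54.34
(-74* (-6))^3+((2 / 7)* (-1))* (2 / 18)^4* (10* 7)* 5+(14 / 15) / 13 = 37327792306678 / 426465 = 87528384.06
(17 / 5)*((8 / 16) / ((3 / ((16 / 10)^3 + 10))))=14977 / 1875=7.99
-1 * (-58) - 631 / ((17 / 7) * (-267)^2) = 70286537 / 1211913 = 58.00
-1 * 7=-7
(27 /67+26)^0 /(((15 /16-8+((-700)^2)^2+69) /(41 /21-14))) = -4048 /80673600020811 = -0.00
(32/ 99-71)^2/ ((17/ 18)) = 97916018/ 18513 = 5289.04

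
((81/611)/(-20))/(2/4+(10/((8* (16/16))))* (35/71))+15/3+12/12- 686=-658541551/968435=-680.01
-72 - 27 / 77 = -5571 / 77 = -72.35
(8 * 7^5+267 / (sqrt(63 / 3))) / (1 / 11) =979 * sqrt(21) / 7+1479016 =1479656.91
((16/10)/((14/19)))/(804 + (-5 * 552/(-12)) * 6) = 19/19110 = 0.00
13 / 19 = 0.68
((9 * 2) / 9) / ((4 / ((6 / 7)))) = 3 / 7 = 0.43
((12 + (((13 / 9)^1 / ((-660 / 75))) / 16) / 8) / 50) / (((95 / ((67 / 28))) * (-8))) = -40748797 / 53932032000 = -0.00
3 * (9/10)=27/10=2.70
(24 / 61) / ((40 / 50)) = 0.49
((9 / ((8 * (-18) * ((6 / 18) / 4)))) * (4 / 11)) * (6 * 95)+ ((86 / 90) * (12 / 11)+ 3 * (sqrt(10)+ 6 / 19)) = -481112 / 3135+ 3 * sqrt(10) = -143.98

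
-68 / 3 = -22.67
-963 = -963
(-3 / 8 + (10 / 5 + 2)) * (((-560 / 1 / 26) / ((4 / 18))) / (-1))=9135 / 26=351.35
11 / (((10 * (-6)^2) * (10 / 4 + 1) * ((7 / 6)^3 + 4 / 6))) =66 / 17045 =0.00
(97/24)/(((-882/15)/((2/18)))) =-485/63504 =-0.01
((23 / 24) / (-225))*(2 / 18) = -23 / 48600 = -0.00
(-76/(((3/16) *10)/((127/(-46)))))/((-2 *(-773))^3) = 4826/159352021365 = 0.00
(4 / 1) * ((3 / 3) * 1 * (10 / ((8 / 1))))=5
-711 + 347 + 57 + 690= 383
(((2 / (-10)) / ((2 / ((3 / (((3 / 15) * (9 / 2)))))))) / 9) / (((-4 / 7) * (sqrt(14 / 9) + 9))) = 21 / 2860- 7 * sqrt(14) / 25740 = 0.01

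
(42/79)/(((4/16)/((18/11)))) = 3024/869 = 3.48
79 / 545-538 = -537.86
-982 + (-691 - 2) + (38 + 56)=-1581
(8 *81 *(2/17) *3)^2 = 52306.38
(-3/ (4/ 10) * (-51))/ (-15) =-51/ 2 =-25.50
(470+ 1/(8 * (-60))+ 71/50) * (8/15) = 1131403/4500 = 251.42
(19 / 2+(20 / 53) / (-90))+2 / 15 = 45931 / 4770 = 9.63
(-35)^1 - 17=-52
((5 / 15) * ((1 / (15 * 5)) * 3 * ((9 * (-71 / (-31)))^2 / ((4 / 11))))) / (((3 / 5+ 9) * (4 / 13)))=6487767 / 1230080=5.27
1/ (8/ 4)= 1/ 2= 0.50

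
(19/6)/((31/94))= 893/93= 9.60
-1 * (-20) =20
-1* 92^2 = -8464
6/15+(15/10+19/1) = 20.90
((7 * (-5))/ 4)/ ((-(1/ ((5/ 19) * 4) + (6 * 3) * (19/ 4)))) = 25/ 247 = 0.10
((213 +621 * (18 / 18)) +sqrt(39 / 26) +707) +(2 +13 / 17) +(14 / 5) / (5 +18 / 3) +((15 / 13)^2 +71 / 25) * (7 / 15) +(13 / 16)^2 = sqrt(6) / 2 +4692290191421 / 3033888000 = 1547.85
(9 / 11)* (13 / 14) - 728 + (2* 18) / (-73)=-8181179 / 11242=-727.73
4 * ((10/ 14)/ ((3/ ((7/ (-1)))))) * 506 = -10120/ 3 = -3373.33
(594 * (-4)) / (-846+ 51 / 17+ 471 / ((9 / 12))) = 2376 / 215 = 11.05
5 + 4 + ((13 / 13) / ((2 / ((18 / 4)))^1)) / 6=75 / 8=9.38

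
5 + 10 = 15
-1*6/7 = -6/7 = -0.86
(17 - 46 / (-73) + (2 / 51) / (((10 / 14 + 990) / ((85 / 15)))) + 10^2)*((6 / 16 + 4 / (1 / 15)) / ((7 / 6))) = 168863677 / 27740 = 6087.37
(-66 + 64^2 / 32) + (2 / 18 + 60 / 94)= 26543 / 423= 62.75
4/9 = 0.44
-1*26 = -26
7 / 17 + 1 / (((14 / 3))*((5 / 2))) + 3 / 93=9771 / 18445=0.53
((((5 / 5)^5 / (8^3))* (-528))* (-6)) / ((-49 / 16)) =-99 / 49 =-2.02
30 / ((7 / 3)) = 90 / 7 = 12.86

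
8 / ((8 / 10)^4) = 625 / 32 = 19.53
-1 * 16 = -16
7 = 7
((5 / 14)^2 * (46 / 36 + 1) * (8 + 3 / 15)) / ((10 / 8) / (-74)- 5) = -62197 / 130977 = -0.47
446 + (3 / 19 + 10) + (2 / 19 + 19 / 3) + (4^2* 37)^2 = 20002816 / 57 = 350926.60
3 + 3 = 6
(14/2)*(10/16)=35/8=4.38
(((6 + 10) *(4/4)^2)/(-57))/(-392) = 2/2793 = 0.00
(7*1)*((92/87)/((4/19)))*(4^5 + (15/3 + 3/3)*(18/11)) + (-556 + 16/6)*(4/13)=150037388/4147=36179.74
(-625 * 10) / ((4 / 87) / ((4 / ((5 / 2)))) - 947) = 1087500 / 164773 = 6.60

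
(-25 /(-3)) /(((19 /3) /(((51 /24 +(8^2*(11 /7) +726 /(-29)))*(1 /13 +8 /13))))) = 28377675 /401128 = 70.74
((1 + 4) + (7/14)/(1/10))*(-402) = -4020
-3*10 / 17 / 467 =-30 / 7939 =-0.00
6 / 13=0.46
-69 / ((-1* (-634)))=-69 / 634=-0.11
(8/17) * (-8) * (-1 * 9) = 576/17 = 33.88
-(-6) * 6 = 36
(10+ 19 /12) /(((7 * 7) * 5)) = 139 /2940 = 0.05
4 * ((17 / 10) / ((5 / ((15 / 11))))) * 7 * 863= 616182 / 55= 11203.31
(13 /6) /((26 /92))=7.67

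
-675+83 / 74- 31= -52161 / 74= -704.88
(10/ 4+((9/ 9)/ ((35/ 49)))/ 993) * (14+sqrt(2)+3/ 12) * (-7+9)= 24839 * sqrt(2)/ 4965+471941/ 6620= 78.37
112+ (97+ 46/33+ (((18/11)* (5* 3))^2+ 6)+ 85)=328106/363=903.87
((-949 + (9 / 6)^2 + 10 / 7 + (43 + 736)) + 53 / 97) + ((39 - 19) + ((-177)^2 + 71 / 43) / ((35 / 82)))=42777964013 / 583940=73257.46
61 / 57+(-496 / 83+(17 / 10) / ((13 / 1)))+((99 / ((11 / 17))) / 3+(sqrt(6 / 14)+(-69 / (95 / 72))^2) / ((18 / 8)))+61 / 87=4*sqrt(21) / 63+712987518253 / 564802550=1262.66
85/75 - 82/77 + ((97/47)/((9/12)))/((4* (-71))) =75426/1284745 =0.06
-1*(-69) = 69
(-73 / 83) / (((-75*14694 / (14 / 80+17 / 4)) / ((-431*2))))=-1856317 / 609801000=-0.00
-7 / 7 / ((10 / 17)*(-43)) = 17 / 430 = 0.04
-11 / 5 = -2.20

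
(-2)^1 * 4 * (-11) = 88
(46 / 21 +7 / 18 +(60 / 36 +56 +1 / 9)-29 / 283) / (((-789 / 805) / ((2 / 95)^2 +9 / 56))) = -447217481383 / 45139699920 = -9.91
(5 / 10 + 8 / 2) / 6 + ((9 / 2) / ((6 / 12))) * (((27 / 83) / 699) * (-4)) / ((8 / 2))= 57693 / 77356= 0.75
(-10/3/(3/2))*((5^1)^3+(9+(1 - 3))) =-880/3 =-293.33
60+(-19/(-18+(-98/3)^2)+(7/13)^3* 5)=1260461783/20744074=60.76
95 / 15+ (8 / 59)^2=66331 / 10443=6.35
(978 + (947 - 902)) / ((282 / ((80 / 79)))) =13640 / 3713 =3.67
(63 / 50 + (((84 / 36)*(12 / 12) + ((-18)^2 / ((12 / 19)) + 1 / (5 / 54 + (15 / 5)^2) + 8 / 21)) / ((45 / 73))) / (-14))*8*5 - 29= -2565247663 / 1082655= -2369.40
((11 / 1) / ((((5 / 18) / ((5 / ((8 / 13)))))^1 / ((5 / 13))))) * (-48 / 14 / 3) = -990 / 7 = -141.43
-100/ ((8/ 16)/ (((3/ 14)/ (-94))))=150/ 329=0.46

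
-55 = -55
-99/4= -24.75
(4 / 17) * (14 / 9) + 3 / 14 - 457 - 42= -1067615 / 2142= -498.42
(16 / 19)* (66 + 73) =2224 / 19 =117.05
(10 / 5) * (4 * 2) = 16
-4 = -4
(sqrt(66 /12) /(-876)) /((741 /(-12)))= sqrt(22) /108186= 0.00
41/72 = 0.57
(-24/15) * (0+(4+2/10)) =-168/25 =-6.72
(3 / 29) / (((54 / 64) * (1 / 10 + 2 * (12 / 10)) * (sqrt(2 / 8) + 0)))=128 / 1305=0.10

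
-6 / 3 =-2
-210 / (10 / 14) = -294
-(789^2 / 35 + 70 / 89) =-55406819 / 3115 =-17787.10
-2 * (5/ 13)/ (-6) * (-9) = -1.15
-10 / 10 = -1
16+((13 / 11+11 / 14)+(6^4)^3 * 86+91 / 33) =86487915783527 / 462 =187203280916.73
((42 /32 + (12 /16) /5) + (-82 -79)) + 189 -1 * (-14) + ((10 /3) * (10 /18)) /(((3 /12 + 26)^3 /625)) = 43.53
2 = 2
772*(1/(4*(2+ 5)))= 193/7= 27.57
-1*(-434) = 434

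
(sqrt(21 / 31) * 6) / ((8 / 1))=0.62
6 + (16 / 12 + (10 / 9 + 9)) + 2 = 175 / 9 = 19.44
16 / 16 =1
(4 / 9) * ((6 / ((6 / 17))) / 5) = 68 / 45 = 1.51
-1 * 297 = -297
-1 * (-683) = 683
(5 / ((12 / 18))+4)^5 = 6436343 / 32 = 201135.72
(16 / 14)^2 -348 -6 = -17282 / 49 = -352.69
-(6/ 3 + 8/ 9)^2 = -676/ 81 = -8.35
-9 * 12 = -108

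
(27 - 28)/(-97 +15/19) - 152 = -277837/1828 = -151.99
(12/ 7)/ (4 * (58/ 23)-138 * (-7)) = 138/ 78575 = 0.00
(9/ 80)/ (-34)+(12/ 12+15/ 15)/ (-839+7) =-101/ 17680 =-0.01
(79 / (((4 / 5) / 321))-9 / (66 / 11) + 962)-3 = 130625 / 4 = 32656.25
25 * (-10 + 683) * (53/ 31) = 891725/ 31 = 28765.32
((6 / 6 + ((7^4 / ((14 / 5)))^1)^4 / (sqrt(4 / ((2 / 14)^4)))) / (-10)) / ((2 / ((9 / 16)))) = -1588923275913 / 10240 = -155168288.66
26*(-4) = -104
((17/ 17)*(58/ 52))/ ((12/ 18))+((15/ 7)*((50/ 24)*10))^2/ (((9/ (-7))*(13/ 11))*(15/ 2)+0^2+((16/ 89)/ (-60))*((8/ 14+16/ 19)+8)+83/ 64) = -89908931962947/ 460793539388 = -195.12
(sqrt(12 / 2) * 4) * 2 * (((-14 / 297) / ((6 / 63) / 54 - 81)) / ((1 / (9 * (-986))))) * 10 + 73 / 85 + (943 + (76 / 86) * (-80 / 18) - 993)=-104358240 * sqrt(6) / 252593 - 1745699 / 32895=-1065.07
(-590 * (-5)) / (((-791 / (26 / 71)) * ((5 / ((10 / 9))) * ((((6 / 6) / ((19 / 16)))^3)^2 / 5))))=-4510523840875 / 1060003381248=-4.26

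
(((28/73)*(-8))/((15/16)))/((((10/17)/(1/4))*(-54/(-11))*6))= -20944/443475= -0.05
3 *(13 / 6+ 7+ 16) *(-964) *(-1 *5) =363910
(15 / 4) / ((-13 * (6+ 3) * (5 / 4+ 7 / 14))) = -5 / 273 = -0.02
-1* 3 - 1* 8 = -11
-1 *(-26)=26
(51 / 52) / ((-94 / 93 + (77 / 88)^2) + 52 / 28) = 0.61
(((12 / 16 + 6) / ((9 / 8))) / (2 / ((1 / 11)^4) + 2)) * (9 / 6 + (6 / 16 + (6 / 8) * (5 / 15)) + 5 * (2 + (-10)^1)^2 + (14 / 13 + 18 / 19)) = 1921557 / 28932592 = 0.07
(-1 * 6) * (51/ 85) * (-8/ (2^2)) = 7.20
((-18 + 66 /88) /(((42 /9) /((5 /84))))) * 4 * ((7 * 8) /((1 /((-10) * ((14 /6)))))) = 1150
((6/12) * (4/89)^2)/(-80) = -0.00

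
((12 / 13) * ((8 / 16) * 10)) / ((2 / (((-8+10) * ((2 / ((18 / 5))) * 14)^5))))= 33614000000 / 255879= 131366.78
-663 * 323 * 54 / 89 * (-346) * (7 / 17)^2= 678397356 / 89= 7622442.20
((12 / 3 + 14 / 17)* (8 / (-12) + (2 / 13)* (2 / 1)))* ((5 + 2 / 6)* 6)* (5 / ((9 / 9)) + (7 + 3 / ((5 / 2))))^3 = -3520484352 / 27625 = -127438.35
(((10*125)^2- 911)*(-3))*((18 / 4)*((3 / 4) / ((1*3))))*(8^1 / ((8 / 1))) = -42162903 / 8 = -5270362.88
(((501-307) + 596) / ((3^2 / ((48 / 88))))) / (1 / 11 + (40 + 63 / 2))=632 / 945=0.67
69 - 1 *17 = 52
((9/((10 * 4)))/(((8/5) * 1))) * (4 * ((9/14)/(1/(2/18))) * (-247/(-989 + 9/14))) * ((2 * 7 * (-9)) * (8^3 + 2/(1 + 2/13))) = -179869599/276740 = -649.96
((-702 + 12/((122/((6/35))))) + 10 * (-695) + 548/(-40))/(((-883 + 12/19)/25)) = 621916873/2863462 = 217.19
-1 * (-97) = 97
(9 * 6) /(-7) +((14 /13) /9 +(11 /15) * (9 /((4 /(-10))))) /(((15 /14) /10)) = -394588 /2457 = -160.60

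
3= 3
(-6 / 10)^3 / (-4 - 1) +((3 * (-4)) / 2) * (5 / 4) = -9321 / 1250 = -7.46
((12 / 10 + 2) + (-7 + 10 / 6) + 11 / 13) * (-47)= 11797 / 195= 60.50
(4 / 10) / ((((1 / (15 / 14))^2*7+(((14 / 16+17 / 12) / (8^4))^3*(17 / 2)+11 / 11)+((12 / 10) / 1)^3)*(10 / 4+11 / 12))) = 1139973655678156800 / 85939025110118602163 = 0.01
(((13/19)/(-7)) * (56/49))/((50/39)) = -2028/23275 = -0.09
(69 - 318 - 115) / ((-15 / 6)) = 728 / 5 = 145.60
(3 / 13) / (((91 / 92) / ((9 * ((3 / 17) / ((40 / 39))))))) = 5589 / 15470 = 0.36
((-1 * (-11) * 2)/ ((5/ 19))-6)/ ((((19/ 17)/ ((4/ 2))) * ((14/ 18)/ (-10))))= -237456/ 133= -1785.38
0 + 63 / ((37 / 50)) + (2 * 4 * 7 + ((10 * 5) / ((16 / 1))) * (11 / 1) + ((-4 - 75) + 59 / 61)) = 1760051 / 18056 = 97.48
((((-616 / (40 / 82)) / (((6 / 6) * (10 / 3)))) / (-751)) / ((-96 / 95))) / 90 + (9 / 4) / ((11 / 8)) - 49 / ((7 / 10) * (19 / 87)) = -720770667647 / 2260209600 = -318.90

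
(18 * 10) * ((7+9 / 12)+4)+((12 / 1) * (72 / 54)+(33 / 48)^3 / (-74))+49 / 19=12287204663 / 5758976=2133.57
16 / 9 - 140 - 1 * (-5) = -1199 / 9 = -133.22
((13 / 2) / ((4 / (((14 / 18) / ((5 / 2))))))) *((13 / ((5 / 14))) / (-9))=-8281 / 4050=-2.04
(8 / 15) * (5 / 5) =8 / 15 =0.53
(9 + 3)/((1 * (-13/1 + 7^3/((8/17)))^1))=32/1909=0.02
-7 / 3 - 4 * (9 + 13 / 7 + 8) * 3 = -4801 / 21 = -228.62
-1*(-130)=130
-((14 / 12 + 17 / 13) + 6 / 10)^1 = -1199 / 390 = -3.07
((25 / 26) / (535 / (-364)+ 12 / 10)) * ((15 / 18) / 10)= -875 / 2946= -0.30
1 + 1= 2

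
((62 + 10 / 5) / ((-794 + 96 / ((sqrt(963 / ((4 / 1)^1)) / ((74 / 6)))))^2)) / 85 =43454997504 * sqrt(107) / 1922090072607982285 + 2360187008784 / 1922090072607982285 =0.00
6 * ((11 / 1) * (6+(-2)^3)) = -132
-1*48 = -48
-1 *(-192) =192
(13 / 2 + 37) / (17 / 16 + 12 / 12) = 232 / 11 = 21.09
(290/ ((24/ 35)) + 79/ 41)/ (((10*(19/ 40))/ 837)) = 58317417/ 779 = 74861.90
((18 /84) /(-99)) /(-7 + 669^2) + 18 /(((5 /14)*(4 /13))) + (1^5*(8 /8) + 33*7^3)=11872523644207 /1033849740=11483.80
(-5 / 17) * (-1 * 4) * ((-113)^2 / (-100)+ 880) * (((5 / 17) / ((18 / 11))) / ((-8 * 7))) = -91949 / 32368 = -2.84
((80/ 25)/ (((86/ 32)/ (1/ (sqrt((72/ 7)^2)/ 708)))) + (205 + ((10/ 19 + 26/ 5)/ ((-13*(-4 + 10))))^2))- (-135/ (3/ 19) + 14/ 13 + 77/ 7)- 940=112083777277/ 590262075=189.89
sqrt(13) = 3.61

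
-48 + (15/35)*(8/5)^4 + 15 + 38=34163/4375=7.81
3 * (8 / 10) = 12 / 5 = 2.40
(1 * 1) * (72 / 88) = 9 / 11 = 0.82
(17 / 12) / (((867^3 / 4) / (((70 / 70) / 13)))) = 0.00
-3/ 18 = -0.17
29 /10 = 2.90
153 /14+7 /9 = 1475 /126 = 11.71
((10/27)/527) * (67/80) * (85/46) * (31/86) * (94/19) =15745/8117712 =0.00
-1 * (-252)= 252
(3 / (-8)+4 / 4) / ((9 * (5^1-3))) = 5 / 144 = 0.03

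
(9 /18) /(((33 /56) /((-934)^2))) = 24425968 /33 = 740180.85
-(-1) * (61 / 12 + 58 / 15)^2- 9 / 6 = 31441 / 400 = 78.60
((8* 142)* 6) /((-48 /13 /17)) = -31382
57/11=5.18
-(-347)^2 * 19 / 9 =-2287771 / 9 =-254196.78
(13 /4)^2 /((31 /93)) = 507 /16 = 31.69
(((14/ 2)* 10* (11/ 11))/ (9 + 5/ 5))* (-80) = -560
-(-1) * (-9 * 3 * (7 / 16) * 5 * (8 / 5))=-189 / 2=-94.50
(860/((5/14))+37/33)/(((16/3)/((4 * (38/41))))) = 1510519/902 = 1674.63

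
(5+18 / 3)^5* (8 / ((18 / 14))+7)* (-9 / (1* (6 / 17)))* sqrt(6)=-325806173* sqrt(6) / 6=-133009813.15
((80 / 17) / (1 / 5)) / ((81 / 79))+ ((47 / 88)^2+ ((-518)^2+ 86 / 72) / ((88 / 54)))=1756034735341 / 10663488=164677.33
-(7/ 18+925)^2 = -856344.60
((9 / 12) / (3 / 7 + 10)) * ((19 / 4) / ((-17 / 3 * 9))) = -133 / 19856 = -0.01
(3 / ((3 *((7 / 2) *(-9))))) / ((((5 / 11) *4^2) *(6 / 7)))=-11 / 2160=-0.01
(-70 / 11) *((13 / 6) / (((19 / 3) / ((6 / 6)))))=-455 / 209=-2.18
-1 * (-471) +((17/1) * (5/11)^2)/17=57016/121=471.21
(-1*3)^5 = -243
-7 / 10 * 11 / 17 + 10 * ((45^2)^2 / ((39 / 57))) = 132450186499 / 2210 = 59932211.09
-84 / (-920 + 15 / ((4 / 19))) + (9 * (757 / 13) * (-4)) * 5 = -10481.44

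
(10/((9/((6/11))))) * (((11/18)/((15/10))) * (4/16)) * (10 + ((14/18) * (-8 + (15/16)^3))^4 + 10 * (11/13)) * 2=118704105151205628439265/972317730137570279424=122.08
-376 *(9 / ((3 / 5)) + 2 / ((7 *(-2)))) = -5586.29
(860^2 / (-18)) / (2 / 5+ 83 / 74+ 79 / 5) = -136826000 / 57681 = -2372.12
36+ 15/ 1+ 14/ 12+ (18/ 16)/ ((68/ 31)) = 85973/ 1632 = 52.68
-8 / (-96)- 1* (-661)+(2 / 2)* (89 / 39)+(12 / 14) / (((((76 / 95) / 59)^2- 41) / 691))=842787399385 / 1298755276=648.92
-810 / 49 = -16.53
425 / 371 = 1.15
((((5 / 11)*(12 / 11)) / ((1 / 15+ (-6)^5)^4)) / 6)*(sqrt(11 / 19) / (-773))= -506250*sqrt(209) / 328922525017006168915247207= -0.00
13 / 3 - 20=-47 / 3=-15.67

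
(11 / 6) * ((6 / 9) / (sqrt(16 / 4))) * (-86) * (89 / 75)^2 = -3746633 / 50625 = -74.01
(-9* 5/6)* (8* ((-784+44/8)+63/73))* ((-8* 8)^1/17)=-217987200/1241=-175654.47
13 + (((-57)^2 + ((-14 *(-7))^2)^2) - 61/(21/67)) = 1937037551/21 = 92239883.38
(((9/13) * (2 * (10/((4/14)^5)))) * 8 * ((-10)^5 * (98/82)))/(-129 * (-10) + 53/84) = -311299254000000/57784129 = -5387279.51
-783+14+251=-518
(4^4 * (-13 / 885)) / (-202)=1664 / 89385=0.02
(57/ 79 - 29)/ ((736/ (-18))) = 10053/ 14536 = 0.69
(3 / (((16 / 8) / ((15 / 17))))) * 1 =45 / 34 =1.32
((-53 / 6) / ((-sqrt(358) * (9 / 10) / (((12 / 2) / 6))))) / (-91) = -0.01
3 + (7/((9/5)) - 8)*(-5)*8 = 1507/9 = 167.44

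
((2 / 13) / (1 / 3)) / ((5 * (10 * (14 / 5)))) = 3 / 910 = 0.00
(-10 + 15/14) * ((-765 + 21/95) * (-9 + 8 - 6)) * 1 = -908175/19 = -47798.68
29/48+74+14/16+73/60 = 18407/240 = 76.70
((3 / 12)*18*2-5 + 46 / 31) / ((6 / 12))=340 / 31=10.97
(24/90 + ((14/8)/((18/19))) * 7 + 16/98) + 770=13818479/17640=783.36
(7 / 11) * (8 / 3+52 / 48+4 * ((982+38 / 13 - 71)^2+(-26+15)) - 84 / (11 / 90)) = 173868985339 / 81796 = 2125641.66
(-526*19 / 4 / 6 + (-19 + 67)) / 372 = -4421 / 4464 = -0.99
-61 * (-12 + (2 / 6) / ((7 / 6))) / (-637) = -5002 / 4459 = -1.12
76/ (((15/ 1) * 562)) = 38/ 4215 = 0.01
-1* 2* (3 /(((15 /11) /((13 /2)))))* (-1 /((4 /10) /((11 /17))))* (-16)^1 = -12584 /17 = -740.24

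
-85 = -85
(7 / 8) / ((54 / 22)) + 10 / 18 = 197 / 216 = 0.91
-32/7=-4.57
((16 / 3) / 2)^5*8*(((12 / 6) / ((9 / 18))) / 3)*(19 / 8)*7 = 17432576 / 729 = 23913.00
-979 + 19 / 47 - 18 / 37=-1702624 / 1739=-979.08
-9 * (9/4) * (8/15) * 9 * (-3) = 1458/5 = 291.60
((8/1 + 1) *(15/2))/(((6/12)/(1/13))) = 135/13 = 10.38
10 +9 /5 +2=13.80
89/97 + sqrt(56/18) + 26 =2 * sqrt(7)/3 + 2611/97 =28.68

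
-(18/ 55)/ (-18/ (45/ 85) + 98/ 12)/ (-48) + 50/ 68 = 0.74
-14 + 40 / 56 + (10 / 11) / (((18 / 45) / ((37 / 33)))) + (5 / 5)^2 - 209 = -555812 / 2541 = -218.74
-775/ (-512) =775/ 512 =1.51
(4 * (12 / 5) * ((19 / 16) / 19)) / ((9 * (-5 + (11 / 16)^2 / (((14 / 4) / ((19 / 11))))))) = -896 / 64065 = -0.01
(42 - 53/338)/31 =14143/10478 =1.35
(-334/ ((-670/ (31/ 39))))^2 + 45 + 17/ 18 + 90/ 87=466658308157/ 9900265050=47.14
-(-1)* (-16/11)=-16/11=-1.45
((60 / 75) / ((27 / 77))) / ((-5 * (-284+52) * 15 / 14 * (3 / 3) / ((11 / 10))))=5929 / 2936250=0.00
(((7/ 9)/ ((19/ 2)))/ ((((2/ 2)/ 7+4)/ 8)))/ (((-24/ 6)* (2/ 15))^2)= 1225/ 2204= 0.56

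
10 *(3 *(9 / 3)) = 90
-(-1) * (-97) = -97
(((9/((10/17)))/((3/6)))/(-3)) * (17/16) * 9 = -97.54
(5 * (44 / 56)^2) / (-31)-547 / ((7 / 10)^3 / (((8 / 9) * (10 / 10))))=-1417.66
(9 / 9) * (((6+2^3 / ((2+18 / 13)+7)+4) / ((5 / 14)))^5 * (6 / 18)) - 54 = 3495098263564169132026 / 420378134765625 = 8314177.11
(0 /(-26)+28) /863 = 0.03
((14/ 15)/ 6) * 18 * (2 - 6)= -56/ 5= -11.20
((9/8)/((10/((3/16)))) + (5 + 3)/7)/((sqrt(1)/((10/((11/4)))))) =10429/2464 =4.23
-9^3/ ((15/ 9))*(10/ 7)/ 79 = -4374/ 553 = -7.91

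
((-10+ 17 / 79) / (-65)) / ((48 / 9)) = 2319 / 82160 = 0.03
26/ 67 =0.39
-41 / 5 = -8.20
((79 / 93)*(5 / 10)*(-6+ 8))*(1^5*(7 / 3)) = 553 / 279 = 1.98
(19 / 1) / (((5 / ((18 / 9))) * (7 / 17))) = 646 / 35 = 18.46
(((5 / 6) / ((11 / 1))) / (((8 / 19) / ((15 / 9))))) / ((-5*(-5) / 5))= 0.06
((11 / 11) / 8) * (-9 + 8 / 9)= -73 / 72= -1.01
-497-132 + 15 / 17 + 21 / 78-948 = -696525 / 442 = -1575.85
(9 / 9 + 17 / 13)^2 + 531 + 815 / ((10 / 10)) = 228374 / 169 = 1351.33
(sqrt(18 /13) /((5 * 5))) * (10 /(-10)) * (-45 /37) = 27 * sqrt(26) /2405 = 0.06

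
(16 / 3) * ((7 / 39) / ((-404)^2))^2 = 49 / 7597241756208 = 0.00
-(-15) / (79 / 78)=1170 / 79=14.81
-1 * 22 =-22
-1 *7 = -7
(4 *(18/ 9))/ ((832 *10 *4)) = 1/ 4160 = 0.00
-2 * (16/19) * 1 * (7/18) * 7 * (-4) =3136/171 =18.34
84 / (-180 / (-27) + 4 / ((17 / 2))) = 153 / 13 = 11.77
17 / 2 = 8.50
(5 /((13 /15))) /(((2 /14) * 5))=105 /13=8.08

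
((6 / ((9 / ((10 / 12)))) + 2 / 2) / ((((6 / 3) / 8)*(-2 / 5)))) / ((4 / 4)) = -140 / 9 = -15.56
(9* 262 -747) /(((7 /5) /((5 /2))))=40275 /14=2876.79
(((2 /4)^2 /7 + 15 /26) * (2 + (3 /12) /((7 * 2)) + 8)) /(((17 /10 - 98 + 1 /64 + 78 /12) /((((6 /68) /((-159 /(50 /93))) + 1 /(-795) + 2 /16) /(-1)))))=144989471 /17182632012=0.01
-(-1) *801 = 801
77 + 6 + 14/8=339/4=84.75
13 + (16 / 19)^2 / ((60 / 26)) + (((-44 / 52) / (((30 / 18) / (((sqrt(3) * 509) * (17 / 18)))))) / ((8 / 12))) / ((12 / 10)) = 72059 / 5415-95183 * sqrt(3) / 312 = -515.10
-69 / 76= -0.91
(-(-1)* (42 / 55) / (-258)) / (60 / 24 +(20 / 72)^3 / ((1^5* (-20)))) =-163296 / 137867675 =-0.00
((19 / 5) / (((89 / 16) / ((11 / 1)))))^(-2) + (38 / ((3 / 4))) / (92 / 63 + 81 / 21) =35760354887 / 3746082560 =9.55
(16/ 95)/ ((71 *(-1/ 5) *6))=-0.00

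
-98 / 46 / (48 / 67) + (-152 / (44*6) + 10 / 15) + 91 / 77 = -20657 / 12144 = -1.70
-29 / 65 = -0.45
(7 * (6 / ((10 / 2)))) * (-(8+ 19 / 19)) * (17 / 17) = -378 / 5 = -75.60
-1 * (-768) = 768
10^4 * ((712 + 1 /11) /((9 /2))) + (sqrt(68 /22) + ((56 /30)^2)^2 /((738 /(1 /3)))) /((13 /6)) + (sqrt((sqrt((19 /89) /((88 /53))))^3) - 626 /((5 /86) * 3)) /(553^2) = 2014^(3 /4) * 979^(1 /4) /2395096088 + 6 * sqrt(374) /143 + 1292708568719823988244 /816916564839375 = 1582425.04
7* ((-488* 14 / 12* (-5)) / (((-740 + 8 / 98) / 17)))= -12449185 / 27192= -457.83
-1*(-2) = 2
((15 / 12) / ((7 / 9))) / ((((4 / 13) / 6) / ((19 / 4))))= 33345 / 224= 148.86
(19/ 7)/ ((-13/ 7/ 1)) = -19/ 13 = -1.46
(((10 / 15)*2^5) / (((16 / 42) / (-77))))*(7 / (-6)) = 15092 / 3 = 5030.67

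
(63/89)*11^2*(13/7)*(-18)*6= -1528956/89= -17179.28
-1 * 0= 0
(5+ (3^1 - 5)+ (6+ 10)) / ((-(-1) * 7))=19 / 7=2.71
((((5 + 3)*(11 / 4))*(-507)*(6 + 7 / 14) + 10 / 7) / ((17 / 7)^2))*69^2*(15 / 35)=-7248579651 / 289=-25081590.49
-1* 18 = -18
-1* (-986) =986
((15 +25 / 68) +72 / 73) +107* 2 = 1143477 / 4964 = 230.35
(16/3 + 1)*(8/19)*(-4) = -32/3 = -10.67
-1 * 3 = -3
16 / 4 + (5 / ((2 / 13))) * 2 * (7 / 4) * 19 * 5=43241 / 4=10810.25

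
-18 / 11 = -1.64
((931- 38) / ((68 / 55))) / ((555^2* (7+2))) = 9823 / 37702260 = 0.00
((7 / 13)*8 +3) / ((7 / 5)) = 475 / 91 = 5.22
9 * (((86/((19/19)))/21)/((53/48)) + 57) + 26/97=19672225/35987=546.65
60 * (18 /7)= 1080 /7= 154.29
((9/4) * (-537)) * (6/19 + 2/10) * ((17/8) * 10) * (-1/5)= 4025889/1520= 2648.61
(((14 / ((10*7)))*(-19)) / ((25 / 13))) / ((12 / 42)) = -1729 / 250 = -6.92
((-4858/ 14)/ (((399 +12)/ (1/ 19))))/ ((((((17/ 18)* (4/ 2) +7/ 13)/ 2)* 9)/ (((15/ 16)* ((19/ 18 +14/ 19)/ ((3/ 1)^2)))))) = -0.00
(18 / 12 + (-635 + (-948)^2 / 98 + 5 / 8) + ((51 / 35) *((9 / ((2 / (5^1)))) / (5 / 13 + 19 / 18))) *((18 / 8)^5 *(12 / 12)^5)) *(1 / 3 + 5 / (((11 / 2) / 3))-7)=-10826546982745 / 279003648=-38804.32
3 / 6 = 1 / 2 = 0.50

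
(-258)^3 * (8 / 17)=-137388096 / 17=-8081652.71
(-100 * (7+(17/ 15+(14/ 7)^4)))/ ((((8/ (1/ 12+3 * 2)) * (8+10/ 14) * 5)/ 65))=-6011915/ 2196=-2737.67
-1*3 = -3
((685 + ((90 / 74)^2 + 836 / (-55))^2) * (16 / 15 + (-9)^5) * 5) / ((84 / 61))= -1105316607851556137 / 5903607150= -187227330.64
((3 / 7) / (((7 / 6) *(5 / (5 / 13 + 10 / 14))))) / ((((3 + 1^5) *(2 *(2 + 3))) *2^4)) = 9 / 71344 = 0.00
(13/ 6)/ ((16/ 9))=39/ 32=1.22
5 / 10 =1 / 2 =0.50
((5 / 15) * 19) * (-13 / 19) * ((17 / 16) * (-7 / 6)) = 1547 / 288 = 5.37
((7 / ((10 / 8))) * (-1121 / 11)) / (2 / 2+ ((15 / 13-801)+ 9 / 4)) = 1632176 / 2278265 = 0.72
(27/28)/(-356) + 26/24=32315/29904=1.08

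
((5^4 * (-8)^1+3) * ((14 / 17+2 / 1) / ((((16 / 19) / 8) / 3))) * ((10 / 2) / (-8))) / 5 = 854487 / 17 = 50263.94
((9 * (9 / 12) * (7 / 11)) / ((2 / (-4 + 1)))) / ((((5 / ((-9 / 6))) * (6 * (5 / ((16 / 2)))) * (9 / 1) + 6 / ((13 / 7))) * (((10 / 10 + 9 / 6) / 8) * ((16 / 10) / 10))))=12285 / 10417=1.18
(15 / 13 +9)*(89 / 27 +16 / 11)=5644 / 117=48.24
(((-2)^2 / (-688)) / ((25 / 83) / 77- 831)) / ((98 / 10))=4565 / 6394318784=0.00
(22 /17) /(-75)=-22 /1275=-0.02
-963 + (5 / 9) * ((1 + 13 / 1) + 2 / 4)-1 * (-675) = -279.94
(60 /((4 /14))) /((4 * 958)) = 105 /1916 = 0.05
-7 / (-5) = 7 / 5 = 1.40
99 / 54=11 / 6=1.83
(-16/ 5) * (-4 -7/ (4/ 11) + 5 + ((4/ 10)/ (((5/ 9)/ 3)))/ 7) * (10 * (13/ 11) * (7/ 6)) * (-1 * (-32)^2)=-668741632/ 825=-810595.92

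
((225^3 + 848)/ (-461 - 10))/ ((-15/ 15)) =11391473/ 471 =24185.72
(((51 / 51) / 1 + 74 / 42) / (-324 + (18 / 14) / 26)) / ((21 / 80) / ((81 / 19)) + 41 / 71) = -8565440 / 642017653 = -0.01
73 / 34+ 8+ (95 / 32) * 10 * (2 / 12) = 24635 / 1632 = 15.09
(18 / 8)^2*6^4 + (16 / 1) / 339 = 2224195 / 339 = 6561.05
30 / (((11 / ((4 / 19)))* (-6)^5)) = -5 / 67716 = -0.00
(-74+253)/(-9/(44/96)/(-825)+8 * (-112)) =-541475/2710328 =-0.20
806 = 806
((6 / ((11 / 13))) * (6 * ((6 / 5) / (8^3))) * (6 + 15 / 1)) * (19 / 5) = 140049 / 17600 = 7.96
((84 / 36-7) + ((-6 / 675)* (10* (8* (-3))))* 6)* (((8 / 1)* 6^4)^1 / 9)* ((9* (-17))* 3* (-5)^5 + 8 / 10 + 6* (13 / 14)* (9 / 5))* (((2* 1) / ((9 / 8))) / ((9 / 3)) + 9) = 29007182983168 / 225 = 128920813258.52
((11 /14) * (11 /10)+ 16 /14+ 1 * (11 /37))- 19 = -86483 /5180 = -16.70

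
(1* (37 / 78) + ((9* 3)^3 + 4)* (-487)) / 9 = -747830345 / 702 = -1065285.39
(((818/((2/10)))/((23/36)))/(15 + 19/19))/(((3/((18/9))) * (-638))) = -6135/14674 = -0.42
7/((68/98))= 343/34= 10.09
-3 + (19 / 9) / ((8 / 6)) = -17 / 12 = -1.42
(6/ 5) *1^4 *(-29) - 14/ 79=-13816/ 395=-34.98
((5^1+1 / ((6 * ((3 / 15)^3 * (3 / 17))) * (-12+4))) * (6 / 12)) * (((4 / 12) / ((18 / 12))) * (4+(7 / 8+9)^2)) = -9128285 / 82944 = -110.05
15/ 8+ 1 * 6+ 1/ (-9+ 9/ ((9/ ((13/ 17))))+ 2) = 3271/ 424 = 7.71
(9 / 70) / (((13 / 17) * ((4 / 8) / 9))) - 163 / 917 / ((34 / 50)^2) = 6501424 / 2460835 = 2.64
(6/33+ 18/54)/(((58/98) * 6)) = 833/5742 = 0.15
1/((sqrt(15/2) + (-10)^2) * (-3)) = -40/11991 + sqrt(30)/59955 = -0.00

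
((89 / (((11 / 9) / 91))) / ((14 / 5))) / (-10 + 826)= 17355 / 5984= 2.90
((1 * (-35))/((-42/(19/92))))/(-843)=-95/465336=-0.00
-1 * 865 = -865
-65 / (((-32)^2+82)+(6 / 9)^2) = -45 / 766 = -0.06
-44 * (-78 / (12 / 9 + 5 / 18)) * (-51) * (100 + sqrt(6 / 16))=-315057600 / 29 - 787644 * sqrt(6) / 29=-10930583.65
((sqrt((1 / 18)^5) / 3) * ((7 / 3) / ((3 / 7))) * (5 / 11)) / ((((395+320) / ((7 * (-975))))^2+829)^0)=245 * sqrt(2) / 577368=0.00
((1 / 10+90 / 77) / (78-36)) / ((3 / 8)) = 1954 / 24255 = 0.08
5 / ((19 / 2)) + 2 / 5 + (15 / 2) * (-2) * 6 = -8462 / 95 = -89.07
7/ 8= 0.88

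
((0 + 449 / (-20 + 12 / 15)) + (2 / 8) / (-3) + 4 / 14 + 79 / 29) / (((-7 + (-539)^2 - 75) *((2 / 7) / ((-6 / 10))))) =383 / 2589120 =0.00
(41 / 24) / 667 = 41 / 16008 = 0.00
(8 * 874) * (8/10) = 27968/5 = 5593.60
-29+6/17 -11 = -39.65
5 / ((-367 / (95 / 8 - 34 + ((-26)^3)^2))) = -12356630155 / 2936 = -4208661.50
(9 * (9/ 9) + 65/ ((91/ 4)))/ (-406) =-83/ 2842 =-0.03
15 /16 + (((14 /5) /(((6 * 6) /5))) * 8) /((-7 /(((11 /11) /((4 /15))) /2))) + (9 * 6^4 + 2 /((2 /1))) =559925 /48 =11665.10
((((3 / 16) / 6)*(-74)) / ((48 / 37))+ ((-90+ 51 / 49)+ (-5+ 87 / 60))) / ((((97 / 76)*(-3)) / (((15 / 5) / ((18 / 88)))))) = 3708063997 / 10266480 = 361.18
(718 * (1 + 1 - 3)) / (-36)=359 / 18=19.94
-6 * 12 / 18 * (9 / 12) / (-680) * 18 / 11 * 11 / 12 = 9 / 1360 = 0.01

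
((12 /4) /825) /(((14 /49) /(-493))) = -3451 /550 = -6.27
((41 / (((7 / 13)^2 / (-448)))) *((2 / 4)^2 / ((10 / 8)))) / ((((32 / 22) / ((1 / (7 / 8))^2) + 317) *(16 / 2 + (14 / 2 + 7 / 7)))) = -2.49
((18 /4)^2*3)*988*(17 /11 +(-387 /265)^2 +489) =29571035.64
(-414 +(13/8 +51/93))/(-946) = 102133/234608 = 0.44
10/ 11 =0.91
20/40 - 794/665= -923/1330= -0.69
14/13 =1.08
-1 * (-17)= 17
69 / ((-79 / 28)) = -1932 / 79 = -24.46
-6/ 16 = -3/ 8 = -0.38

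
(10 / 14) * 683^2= 2332445 / 7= 333206.43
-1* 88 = -88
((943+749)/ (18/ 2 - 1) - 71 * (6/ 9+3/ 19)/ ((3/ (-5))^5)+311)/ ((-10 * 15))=-7066109/ 831060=-8.50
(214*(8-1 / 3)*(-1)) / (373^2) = -4922 / 417387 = -0.01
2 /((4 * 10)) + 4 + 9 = 261 /20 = 13.05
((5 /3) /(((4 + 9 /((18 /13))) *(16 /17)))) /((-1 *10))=-17 /1008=-0.02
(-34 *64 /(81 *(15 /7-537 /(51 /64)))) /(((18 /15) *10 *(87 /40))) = 2589440 /1689948117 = 0.00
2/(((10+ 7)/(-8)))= -16/17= -0.94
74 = 74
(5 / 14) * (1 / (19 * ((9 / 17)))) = 85 / 2394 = 0.04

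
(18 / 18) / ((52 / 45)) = 45 / 52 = 0.87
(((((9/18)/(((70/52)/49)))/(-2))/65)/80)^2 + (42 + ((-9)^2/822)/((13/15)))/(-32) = -37502162731/28496000000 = -1.32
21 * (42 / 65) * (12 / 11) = 10584 / 715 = 14.80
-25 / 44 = -0.57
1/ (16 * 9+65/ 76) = 76/ 11009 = 0.01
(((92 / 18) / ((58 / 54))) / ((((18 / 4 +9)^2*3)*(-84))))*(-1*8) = 0.00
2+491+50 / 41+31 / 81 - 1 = 1639253 / 3321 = 493.60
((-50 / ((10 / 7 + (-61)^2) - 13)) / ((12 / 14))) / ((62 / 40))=-12250 / 1207419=-0.01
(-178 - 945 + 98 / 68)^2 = 1257894.19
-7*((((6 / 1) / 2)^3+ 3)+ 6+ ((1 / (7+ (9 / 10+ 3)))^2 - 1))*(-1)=2911545 / 11881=245.06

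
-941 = -941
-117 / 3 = -39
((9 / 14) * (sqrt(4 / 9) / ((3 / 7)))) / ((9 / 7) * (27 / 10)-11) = -70 / 527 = -0.13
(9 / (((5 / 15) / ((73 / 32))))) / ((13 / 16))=1971 / 26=75.81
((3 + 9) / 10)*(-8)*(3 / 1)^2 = -432 / 5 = -86.40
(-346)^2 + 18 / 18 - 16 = 119701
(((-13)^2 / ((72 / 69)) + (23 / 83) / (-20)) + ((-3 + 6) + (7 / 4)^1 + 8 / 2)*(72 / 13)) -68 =18438731 / 129480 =142.41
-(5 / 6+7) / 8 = -47 / 48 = -0.98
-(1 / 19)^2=-1 / 361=-0.00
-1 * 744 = -744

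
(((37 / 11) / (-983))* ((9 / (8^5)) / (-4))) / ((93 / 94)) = 5217 / 21967863808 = 0.00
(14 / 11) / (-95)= -14 / 1045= -0.01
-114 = -114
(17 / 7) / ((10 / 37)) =8.99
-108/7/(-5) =108/35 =3.09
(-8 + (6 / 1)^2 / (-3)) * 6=-120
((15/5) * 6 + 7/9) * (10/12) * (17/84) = 14365/4536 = 3.17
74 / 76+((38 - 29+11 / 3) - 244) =-26261 / 114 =-230.36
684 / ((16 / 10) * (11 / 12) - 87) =-10260 / 1283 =-8.00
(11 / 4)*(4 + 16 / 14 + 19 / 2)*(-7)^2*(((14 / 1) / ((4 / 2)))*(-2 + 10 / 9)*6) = -220990 / 3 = -73663.33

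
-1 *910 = -910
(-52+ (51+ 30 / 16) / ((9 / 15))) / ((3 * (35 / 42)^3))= 2601 / 125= 20.81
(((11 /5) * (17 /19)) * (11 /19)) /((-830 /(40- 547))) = 1042899 /1498150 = 0.70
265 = 265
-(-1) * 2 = 2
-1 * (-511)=511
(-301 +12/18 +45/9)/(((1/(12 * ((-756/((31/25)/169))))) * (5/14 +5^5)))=10565231040/90427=116837.13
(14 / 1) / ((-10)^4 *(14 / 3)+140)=3 / 10030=0.00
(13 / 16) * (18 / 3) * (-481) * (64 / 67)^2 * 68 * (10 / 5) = -1306226688 / 4489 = -290983.89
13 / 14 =0.93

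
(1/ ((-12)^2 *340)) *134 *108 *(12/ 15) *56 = 5628/ 425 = 13.24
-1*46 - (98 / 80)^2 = -76001 / 1600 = -47.50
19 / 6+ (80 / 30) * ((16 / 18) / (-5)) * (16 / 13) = 9067 / 3510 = 2.58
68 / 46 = 34 / 23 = 1.48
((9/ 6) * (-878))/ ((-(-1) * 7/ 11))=-14487/ 7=-2069.57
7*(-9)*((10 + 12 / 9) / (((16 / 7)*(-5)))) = 2499 / 40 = 62.48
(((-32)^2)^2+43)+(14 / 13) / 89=1048619.01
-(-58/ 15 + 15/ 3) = -17/ 15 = -1.13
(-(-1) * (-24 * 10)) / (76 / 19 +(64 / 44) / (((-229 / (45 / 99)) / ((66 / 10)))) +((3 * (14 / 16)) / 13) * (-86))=31437120 / 1753201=17.93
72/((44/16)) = 288/11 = 26.18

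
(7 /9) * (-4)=-28 /9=-3.11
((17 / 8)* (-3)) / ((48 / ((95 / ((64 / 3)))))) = -4845 / 8192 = -0.59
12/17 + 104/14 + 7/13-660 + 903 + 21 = 421825/1547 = 272.67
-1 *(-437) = 437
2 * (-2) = -4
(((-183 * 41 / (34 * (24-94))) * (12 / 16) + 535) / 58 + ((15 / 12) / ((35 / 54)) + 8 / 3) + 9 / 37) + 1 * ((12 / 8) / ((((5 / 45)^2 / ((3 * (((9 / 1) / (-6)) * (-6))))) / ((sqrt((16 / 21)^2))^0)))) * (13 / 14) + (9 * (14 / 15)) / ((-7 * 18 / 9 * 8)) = 26794192841 / 8755680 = 3060.21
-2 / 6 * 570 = -190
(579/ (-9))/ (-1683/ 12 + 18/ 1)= 772/ 1467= 0.53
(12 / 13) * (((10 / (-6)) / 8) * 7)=-35 / 26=-1.35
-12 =-12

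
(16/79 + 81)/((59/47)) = 301505/4661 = 64.69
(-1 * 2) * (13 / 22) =-13 / 11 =-1.18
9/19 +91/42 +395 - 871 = -53963/114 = -473.36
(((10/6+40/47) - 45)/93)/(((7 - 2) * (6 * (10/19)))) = -0.03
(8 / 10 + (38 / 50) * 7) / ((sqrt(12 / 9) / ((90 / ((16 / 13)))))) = 17901 * sqrt(3) / 80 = 387.57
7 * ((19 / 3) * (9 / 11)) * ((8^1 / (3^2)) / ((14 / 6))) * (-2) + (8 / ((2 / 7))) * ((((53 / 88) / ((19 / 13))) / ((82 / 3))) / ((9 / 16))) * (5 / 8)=-1396781 / 51414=-27.17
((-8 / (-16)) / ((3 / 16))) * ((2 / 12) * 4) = 1.78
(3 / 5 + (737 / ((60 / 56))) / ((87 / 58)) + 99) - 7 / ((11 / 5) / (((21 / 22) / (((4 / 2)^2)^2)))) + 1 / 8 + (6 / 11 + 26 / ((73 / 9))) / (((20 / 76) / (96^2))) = 1677944098537 / 12719520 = 131918.82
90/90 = 1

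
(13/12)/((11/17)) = 221/132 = 1.67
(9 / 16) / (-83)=-9 / 1328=-0.01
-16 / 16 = -1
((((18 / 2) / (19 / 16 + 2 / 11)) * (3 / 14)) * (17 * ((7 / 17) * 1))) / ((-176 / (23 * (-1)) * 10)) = 621 / 4820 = 0.13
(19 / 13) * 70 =1330 / 13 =102.31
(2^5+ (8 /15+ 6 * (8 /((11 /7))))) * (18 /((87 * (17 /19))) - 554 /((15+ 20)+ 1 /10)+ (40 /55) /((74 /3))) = -11378486945008 /11620702665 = -979.16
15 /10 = 3 /2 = 1.50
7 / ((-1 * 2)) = -7 / 2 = -3.50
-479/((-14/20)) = 4790/7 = 684.29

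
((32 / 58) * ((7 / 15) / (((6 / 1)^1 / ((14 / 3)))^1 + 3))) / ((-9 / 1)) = -392 / 58725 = -0.01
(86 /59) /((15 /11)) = 946 /885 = 1.07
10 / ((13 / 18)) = 180 / 13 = 13.85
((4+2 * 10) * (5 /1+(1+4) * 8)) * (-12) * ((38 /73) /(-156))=41040 /949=43.25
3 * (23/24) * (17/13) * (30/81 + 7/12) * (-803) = -32339219/11232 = -2879.20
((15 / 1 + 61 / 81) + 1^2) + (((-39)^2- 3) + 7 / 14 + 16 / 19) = 4728101 / 3078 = 1536.10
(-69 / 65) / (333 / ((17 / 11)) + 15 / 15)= -51 / 10400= -0.00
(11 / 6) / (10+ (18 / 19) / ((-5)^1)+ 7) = 1045 / 9582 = 0.11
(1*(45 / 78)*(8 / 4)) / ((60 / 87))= 1.67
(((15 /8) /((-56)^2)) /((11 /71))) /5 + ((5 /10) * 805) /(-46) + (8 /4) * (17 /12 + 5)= 3381247 /827904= 4.08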